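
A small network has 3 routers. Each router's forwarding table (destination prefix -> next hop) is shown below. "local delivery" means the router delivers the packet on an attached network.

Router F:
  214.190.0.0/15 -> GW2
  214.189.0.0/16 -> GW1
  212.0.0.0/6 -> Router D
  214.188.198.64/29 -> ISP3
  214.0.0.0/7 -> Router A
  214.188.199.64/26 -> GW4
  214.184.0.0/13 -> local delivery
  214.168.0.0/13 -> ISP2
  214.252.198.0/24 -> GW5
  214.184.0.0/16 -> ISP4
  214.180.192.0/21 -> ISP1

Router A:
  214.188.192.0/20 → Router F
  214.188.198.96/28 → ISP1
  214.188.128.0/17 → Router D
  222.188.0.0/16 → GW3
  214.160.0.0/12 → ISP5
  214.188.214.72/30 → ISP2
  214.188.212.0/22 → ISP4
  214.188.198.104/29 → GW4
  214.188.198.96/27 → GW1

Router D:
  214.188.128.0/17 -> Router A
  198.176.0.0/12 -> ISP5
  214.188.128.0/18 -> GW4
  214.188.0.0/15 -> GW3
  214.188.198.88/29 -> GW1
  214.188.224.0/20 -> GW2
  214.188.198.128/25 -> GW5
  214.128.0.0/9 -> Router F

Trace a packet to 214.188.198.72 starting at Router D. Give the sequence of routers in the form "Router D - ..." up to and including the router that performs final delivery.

Router D - Router A - Router F

At Router D: longest match for 214.188.198.72 is 214.188.128.0/17 -> Router A
At Router A: longest match for 214.188.198.72 is 214.188.192.0/20 -> Router F
At Router F: longest match for 214.188.198.72 is 214.184.0.0/13 -> local delivery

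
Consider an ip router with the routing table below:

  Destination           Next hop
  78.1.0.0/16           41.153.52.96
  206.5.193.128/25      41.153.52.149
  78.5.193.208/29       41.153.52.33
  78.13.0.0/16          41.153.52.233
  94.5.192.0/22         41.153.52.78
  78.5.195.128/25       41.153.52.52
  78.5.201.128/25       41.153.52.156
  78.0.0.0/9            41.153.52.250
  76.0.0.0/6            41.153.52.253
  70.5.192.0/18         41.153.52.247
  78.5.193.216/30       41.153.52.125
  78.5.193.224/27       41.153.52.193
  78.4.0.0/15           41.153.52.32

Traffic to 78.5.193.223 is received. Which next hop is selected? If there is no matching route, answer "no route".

41.153.52.32

Routes whose prefix contains 78.5.193.223:
  76.0.0.0/6 (76.0.0.0 - 79.255.255.255) -> 41.153.52.253
  78.0.0.0/9 (78.0.0.0 - 78.127.255.255) -> 41.153.52.250
  78.4.0.0/15 (78.4.0.0 - 78.5.255.255) -> 41.153.52.32
More-specific entries that do NOT match:
  78.5.193.216/30 (78.5.193.216 - 78.5.193.219) does not contain 78.5.193.223
  78.5.193.208/29 (78.5.193.208 - 78.5.193.215) does not contain 78.5.193.223
  78.5.193.224/27 (78.5.193.224 - 78.5.193.255) does not contain 78.5.193.223
  206.5.193.128/25 (206.5.193.128 - 206.5.193.255) does not contain 78.5.193.223
  78.5.195.128/25 (78.5.195.128 - 78.5.195.255) does not contain 78.5.193.223
  78.5.201.128/25 (78.5.201.128 - 78.5.201.255) does not contain 78.5.193.223
  94.5.192.0/22 (94.5.192.0 - 94.5.195.255) does not contain 78.5.193.223
  70.5.192.0/18 (70.5.192.0 - 70.5.255.255) does not contain 78.5.193.223
  78.1.0.0/16 (78.1.0.0 - 78.1.255.255) does not contain 78.5.193.223
  78.13.0.0/16 (78.13.0.0 - 78.13.255.255) does not contain 78.5.193.223
Longest matching prefix is /15 -> next hop 41.153.52.32.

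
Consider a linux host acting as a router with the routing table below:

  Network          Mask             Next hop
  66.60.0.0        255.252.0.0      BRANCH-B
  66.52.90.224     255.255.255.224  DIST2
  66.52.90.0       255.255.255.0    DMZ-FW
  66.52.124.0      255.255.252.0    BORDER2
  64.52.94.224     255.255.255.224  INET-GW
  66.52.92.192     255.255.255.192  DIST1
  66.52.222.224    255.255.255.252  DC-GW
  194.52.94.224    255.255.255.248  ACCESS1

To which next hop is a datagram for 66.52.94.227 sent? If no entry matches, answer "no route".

No entry's prefix contains 66.52.94.227; there is no default route.

no route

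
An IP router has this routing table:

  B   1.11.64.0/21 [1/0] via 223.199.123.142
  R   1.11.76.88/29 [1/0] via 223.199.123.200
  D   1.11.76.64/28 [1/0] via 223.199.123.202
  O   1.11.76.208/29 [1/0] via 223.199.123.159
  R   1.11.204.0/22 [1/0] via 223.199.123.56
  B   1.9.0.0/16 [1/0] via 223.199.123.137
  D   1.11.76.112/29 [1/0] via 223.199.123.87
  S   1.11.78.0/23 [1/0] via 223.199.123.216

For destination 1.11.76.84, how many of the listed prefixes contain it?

No listed prefix contains 1.11.76.84.
Total matching entries: 0.

0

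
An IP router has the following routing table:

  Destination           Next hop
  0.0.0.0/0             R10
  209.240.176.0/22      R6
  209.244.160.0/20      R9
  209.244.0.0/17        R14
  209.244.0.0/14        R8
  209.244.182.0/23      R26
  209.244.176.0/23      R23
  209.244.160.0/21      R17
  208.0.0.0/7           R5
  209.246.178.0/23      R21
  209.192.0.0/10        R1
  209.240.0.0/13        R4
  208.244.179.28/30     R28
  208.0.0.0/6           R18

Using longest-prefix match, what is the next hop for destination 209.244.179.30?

Routes whose prefix contains 209.244.179.30:
  0.0.0.0/0 (default, matches everything) -> R10
  208.0.0.0/6 (208.0.0.0 - 211.255.255.255) -> R18
  208.0.0.0/7 (208.0.0.0 - 209.255.255.255) -> R5
  209.192.0.0/10 (209.192.0.0 - 209.255.255.255) -> R1
  209.240.0.0/13 (209.240.0.0 - 209.247.255.255) -> R4
  209.244.0.0/14 (209.244.0.0 - 209.247.255.255) -> R8
More-specific entries that do NOT match:
  208.244.179.28/30 (208.244.179.28 - 208.244.179.31) does not contain 209.244.179.30
  209.244.182.0/23 (209.244.182.0 - 209.244.183.255) does not contain 209.244.179.30
  209.244.176.0/23 (209.244.176.0 - 209.244.177.255) does not contain 209.244.179.30
  209.246.178.0/23 (209.246.178.0 - 209.246.179.255) does not contain 209.244.179.30
  209.240.176.0/22 (209.240.176.0 - 209.240.179.255) does not contain 209.244.179.30
  209.244.160.0/21 (209.244.160.0 - 209.244.167.255) does not contain 209.244.179.30
  209.244.160.0/20 (209.244.160.0 - 209.244.175.255) does not contain 209.244.179.30
  209.244.0.0/17 (209.244.0.0 - 209.244.127.255) does not contain 209.244.179.30
Longest matching prefix is /14 -> next hop R8.

R8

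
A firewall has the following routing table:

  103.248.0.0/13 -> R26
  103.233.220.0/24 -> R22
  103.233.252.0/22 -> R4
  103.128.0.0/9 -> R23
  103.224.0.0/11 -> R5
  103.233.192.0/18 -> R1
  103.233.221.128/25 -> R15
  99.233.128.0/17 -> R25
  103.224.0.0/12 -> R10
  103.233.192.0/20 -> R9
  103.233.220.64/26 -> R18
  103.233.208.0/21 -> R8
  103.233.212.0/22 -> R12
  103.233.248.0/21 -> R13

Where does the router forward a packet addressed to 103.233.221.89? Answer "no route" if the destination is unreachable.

R1

Routes whose prefix contains 103.233.221.89:
  103.128.0.0/9 (103.128.0.0 - 103.255.255.255) -> R23
  103.224.0.0/11 (103.224.0.0 - 103.255.255.255) -> R5
  103.224.0.0/12 (103.224.0.0 - 103.239.255.255) -> R10
  103.233.192.0/18 (103.233.192.0 - 103.233.255.255) -> R1
More-specific entries that do NOT match:
  103.233.220.64/26 (103.233.220.64 - 103.233.220.127) does not contain 103.233.221.89
  103.233.221.128/25 (103.233.221.128 - 103.233.221.255) does not contain 103.233.221.89
  103.233.220.0/24 (103.233.220.0 - 103.233.220.255) does not contain 103.233.221.89
  103.233.252.0/22 (103.233.252.0 - 103.233.255.255) does not contain 103.233.221.89
  103.233.212.0/22 (103.233.212.0 - 103.233.215.255) does not contain 103.233.221.89
  103.233.208.0/21 (103.233.208.0 - 103.233.215.255) does not contain 103.233.221.89
  103.233.248.0/21 (103.233.248.0 - 103.233.255.255) does not contain 103.233.221.89
  103.233.192.0/20 (103.233.192.0 - 103.233.207.255) does not contain 103.233.221.89
Longest matching prefix is /18 -> next hop R1.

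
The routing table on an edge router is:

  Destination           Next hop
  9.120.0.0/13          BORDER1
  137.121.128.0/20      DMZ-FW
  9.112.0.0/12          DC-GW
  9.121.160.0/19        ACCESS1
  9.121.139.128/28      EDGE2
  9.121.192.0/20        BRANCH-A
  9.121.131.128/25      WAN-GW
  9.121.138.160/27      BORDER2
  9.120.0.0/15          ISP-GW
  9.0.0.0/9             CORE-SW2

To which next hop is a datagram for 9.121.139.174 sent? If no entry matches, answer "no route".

ISP-GW

Routes whose prefix contains 9.121.139.174:
  9.0.0.0/9 (9.0.0.0 - 9.127.255.255) -> CORE-SW2
  9.112.0.0/12 (9.112.0.0 - 9.127.255.255) -> DC-GW
  9.120.0.0/13 (9.120.0.0 - 9.127.255.255) -> BORDER1
  9.120.0.0/15 (9.120.0.0 - 9.121.255.255) -> ISP-GW
More-specific entries that do NOT match:
  9.121.139.128/28 (9.121.139.128 - 9.121.139.143) does not contain 9.121.139.174
  9.121.138.160/27 (9.121.138.160 - 9.121.138.191) does not contain 9.121.139.174
  9.121.131.128/25 (9.121.131.128 - 9.121.131.255) does not contain 9.121.139.174
  137.121.128.0/20 (137.121.128.0 - 137.121.143.255) does not contain 9.121.139.174
  9.121.192.0/20 (9.121.192.0 - 9.121.207.255) does not contain 9.121.139.174
  9.121.160.0/19 (9.121.160.0 - 9.121.191.255) does not contain 9.121.139.174
Longest matching prefix is /15 -> next hop ISP-GW.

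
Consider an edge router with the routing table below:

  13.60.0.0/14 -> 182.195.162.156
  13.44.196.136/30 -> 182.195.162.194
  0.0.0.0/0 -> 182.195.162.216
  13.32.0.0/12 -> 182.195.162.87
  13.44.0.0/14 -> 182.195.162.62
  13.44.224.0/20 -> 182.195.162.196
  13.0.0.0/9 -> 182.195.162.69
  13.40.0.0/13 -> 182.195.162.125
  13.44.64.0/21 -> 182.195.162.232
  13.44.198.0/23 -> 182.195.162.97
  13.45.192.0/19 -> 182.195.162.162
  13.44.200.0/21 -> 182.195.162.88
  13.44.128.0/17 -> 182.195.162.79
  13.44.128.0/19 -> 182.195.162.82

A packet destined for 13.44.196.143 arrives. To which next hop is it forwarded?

182.195.162.79

Routes whose prefix contains 13.44.196.143:
  0.0.0.0/0 (default, matches everything) -> 182.195.162.216
  13.0.0.0/9 (13.0.0.0 - 13.127.255.255) -> 182.195.162.69
  13.32.0.0/12 (13.32.0.0 - 13.47.255.255) -> 182.195.162.87
  13.40.0.0/13 (13.40.0.0 - 13.47.255.255) -> 182.195.162.125
  13.44.0.0/14 (13.44.0.0 - 13.47.255.255) -> 182.195.162.62
  13.44.128.0/17 (13.44.128.0 - 13.44.255.255) -> 182.195.162.79
More-specific entries that do NOT match:
  13.44.196.136/30 (13.44.196.136 - 13.44.196.139) does not contain 13.44.196.143
  13.44.198.0/23 (13.44.198.0 - 13.44.199.255) does not contain 13.44.196.143
  13.44.64.0/21 (13.44.64.0 - 13.44.71.255) does not contain 13.44.196.143
  13.44.200.0/21 (13.44.200.0 - 13.44.207.255) does not contain 13.44.196.143
  13.44.224.0/20 (13.44.224.0 - 13.44.239.255) does not contain 13.44.196.143
  13.45.192.0/19 (13.45.192.0 - 13.45.223.255) does not contain 13.44.196.143
  13.44.128.0/19 (13.44.128.0 - 13.44.159.255) does not contain 13.44.196.143
Longest matching prefix is /17 -> next hop 182.195.162.79.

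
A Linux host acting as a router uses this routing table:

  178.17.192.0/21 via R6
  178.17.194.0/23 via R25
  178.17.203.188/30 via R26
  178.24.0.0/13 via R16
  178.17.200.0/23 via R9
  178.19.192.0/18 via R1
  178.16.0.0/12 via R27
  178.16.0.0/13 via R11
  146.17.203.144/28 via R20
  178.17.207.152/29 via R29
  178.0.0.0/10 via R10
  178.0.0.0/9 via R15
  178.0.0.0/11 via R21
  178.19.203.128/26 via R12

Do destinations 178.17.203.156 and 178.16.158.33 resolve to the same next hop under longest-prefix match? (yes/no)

178.17.203.156: longest match 178.16.0.0/13 -> R11
178.16.158.33: longest match 178.16.0.0/13 -> R11

yes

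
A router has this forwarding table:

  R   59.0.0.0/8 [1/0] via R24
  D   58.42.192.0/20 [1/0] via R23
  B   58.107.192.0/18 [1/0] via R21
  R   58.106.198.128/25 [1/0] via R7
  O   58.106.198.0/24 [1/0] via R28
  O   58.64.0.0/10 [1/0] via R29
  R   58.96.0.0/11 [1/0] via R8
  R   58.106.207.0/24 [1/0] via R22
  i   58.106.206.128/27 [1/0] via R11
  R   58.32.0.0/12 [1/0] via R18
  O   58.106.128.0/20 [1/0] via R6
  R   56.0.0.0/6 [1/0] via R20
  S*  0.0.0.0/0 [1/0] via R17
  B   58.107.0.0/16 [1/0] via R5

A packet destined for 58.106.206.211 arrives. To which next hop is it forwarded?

R8

Routes whose prefix contains 58.106.206.211:
  0.0.0.0/0 (default, matches everything) -> R17
  56.0.0.0/6 (56.0.0.0 - 59.255.255.255) -> R20
  58.64.0.0/10 (58.64.0.0 - 58.127.255.255) -> R29
  58.96.0.0/11 (58.96.0.0 - 58.127.255.255) -> R8
More-specific entries that do NOT match:
  58.106.206.128/27 (58.106.206.128 - 58.106.206.159) does not contain 58.106.206.211
  58.106.198.128/25 (58.106.198.128 - 58.106.198.255) does not contain 58.106.206.211
  58.106.198.0/24 (58.106.198.0 - 58.106.198.255) does not contain 58.106.206.211
  58.106.207.0/24 (58.106.207.0 - 58.106.207.255) does not contain 58.106.206.211
  58.42.192.0/20 (58.42.192.0 - 58.42.207.255) does not contain 58.106.206.211
  58.106.128.0/20 (58.106.128.0 - 58.106.143.255) does not contain 58.106.206.211
  58.107.192.0/18 (58.107.192.0 - 58.107.255.255) does not contain 58.106.206.211
  58.107.0.0/16 (58.107.0.0 - 58.107.255.255) does not contain 58.106.206.211
  58.32.0.0/12 (58.32.0.0 - 58.47.255.255) does not contain 58.106.206.211
Longest matching prefix is /11 -> next hop R8.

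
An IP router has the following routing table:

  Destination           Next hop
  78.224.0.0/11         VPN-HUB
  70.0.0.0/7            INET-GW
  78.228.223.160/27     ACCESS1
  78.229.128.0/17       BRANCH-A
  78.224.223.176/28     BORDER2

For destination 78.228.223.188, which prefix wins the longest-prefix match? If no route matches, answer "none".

78.228.223.160/27

Entries matching 78.228.223.188:
  78.224.0.0/11 (78.224.0.0 - 78.255.255.255)
  78.228.223.160/27 (78.228.223.160 - 78.228.223.191)
Most specific is 78.228.223.160/27.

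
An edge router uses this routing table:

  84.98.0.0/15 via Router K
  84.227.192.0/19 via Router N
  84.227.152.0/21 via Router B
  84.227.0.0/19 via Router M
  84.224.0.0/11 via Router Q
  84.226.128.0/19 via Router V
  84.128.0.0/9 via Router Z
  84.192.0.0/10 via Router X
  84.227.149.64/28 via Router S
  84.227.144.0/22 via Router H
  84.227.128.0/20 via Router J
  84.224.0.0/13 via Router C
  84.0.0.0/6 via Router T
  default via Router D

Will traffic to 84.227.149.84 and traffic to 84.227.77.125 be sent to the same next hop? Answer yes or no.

84.227.149.84: longest match 84.224.0.0/13 -> Router C
84.227.77.125: longest match 84.224.0.0/13 -> Router C

yes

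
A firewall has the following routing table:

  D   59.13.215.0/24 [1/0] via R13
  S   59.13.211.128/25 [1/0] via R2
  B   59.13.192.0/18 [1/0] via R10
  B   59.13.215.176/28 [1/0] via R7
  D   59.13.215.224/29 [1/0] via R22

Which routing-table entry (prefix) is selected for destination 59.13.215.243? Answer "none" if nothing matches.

59.13.215.0/24

Entries matching 59.13.215.243:
  59.13.192.0/18 (59.13.192.0 - 59.13.255.255)
  59.13.215.0/24 (59.13.215.0 - 59.13.215.255)
Most specific is 59.13.215.0/24.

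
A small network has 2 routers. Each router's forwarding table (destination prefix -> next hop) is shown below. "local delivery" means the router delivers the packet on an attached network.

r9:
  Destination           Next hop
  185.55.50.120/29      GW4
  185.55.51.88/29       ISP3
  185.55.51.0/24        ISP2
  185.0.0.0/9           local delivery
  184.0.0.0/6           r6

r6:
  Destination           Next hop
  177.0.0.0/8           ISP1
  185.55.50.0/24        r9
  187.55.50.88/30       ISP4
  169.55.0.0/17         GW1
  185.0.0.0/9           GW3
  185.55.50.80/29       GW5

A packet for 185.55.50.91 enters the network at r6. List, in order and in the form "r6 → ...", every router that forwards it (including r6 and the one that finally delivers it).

At r6: longest match for 185.55.50.91 is 185.55.50.0/24 -> r9
At r9: longest match for 185.55.50.91 is 185.0.0.0/9 -> local delivery

r6 → r9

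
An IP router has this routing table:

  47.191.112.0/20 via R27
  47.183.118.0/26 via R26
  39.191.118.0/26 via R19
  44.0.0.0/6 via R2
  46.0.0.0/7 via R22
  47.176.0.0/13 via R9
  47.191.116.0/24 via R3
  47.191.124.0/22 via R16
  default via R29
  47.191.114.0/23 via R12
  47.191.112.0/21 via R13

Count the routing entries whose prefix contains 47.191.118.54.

Prefixes containing 47.191.118.54:
  0.0.0.0/0 (default, matches everything)
  44.0.0.0/6 (44.0.0.0 - 47.255.255.255)
  46.0.0.0/7 (46.0.0.0 - 47.255.255.255)
  47.191.112.0/20 (47.191.112.0 - 47.191.127.255)
  47.191.112.0/21 (47.191.112.0 - 47.191.119.255)
Total matching entries: 5.

5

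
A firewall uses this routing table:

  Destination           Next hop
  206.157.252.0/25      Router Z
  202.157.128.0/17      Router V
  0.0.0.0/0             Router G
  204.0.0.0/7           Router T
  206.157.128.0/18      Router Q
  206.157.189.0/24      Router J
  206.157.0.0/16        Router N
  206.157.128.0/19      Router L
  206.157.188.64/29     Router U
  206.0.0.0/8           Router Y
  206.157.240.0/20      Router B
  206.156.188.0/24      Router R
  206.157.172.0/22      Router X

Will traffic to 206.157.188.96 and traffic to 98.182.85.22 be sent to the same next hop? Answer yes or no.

no

206.157.188.96: longest match 206.157.128.0/18 -> Router Q
98.182.85.22: longest match 0.0.0.0/0 -> Router G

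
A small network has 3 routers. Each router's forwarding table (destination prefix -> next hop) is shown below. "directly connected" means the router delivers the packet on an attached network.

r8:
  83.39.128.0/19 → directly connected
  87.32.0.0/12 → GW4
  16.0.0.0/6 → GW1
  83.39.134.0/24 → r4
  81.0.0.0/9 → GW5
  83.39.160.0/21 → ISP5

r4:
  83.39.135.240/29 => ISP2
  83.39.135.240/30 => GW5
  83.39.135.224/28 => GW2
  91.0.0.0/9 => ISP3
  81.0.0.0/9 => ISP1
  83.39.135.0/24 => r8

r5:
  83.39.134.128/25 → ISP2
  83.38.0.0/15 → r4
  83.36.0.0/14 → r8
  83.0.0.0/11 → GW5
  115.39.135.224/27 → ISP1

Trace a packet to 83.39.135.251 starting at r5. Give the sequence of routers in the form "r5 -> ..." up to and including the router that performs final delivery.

At r5: longest match for 83.39.135.251 is 83.38.0.0/15 -> r4
At r4: longest match for 83.39.135.251 is 83.39.135.0/24 -> r8
At r8: longest match for 83.39.135.251 is 83.39.128.0/19 -> directly connected

r5 -> r4 -> r8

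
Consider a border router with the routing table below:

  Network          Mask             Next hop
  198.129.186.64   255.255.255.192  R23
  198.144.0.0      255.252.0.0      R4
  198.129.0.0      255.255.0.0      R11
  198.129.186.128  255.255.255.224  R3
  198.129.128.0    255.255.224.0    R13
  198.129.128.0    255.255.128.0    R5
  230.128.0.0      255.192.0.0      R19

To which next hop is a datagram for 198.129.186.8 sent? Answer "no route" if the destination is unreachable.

R5

Routes whose prefix contains 198.129.186.8:
  198.129.0.0/16 (198.129.0.0 - 198.129.255.255) -> R11
  198.129.128.0/17 (198.129.128.0 - 198.129.255.255) -> R5
More-specific entries that do NOT match:
  198.129.186.128/27 (198.129.186.128 - 198.129.186.159) does not contain 198.129.186.8
  198.129.186.64/26 (198.129.186.64 - 198.129.186.127) does not contain 198.129.186.8
  198.129.128.0/19 (198.129.128.0 - 198.129.159.255) does not contain 198.129.186.8
Longest matching prefix is /17 -> next hop R5.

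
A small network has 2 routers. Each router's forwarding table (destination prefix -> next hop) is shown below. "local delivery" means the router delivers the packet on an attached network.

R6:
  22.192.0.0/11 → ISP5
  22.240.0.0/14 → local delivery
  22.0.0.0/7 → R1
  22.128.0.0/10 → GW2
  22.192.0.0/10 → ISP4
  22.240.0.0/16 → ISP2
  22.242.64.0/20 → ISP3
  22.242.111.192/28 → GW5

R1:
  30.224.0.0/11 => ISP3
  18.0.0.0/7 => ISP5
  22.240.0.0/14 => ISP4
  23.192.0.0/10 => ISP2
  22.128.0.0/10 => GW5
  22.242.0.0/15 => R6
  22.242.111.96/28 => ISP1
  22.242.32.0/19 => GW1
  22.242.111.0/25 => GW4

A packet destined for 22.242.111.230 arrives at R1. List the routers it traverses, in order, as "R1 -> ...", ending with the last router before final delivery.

R1 -> R6

At R1: longest match for 22.242.111.230 is 22.242.0.0/15 -> R6
At R6: longest match for 22.242.111.230 is 22.240.0.0/14 -> local delivery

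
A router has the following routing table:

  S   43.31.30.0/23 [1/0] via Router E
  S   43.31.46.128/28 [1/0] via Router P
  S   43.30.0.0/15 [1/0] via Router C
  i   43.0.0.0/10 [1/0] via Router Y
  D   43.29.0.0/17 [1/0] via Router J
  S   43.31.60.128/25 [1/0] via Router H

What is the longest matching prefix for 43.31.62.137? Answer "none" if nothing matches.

Entries matching 43.31.62.137:
  43.0.0.0/10 (43.0.0.0 - 43.63.255.255)
  43.30.0.0/15 (43.30.0.0 - 43.31.255.255)
Most specific is 43.30.0.0/15.

43.30.0.0/15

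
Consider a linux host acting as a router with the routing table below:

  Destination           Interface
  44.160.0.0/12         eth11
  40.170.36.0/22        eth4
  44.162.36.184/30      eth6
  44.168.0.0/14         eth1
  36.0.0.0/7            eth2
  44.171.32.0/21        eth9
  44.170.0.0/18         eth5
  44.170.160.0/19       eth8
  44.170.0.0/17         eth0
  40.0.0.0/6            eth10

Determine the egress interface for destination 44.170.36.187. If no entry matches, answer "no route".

eth5

Routes whose prefix contains 44.170.36.187:
  44.160.0.0/12 (44.160.0.0 - 44.175.255.255) -> eth11
  44.168.0.0/14 (44.168.0.0 - 44.171.255.255) -> eth1
  44.170.0.0/17 (44.170.0.0 - 44.170.127.255) -> eth0
  44.170.0.0/18 (44.170.0.0 - 44.170.63.255) -> eth5
More-specific entries that do NOT match:
  44.162.36.184/30 (44.162.36.184 - 44.162.36.187) does not contain 44.170.36.187
  40.170.36.0/22 (40.170.36.0 - 40.170.39.255) does not contain 44.170.36.187
  44.171.32.0/21 (44.171.32.0 - 44.171.39.255) does not contain 44.170.36.187
  44.170.160.0/19 (44.170.160.0 - 44.170.191.255) does not contain 44.170.36.187
Longest matching prefix is /18 -> interface eth5.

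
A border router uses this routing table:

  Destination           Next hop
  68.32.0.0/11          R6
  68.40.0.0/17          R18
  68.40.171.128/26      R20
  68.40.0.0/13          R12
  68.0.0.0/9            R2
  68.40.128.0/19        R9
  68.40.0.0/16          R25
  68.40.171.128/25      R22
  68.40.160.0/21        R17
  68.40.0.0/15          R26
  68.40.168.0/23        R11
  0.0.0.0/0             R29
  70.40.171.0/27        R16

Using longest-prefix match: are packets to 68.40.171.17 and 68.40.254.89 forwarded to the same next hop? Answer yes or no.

68.40.171.17: longest match 68.40.0.0/16 -> R25
68.40.254.89: longest match 68.40.0.0/16 -> R25

yes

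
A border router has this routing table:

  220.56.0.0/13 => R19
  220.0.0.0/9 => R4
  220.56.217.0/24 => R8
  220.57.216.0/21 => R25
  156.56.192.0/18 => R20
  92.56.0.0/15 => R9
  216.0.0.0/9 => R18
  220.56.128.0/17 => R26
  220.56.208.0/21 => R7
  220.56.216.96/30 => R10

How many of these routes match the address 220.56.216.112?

Prefixes containing 220.56.216.112:
  220.0.0.0/9 (220.0.0.0 - 220.127.255.255)
  220.56.0.0/13 (220.56.0.0 - 220.63.255.255)
  220.56.128.0/17 (220.56.128.0 - 220.56.255.255)
Total matching entries: 3.

3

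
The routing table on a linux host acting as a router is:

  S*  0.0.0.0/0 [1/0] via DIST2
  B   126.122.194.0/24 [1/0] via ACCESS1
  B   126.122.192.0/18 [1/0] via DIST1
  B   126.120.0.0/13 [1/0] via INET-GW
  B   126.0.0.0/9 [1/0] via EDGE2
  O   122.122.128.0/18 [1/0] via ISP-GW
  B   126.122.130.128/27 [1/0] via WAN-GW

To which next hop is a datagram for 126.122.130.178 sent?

INET-GW

Routes whose prefix contains 126.122.130.178:
  0.0.0.0/0 (default, matches everything) -> DIST2
  126.0.0.0/9 (126.0.0.0 - 126.127.255.255) -> EDGE2
  126.120.0.0/13 (126.120.0.0 - 126.127.255.255) -> INET-GW
More-specific entries that do NOT match:
  126.122.130.128/27 (126.122.130.128 - 126.122.130.159) does not contain 126.122.130.178
  126.122.194.0/24 (126.122.194.0 - 126.122.194.255) does not contain 126.122.130.178
  126.122.192.0/18 (126.122.192.0 - 126.122.255.255) does not contain 126.122.130.178
  122.122.128.0/18 (122.122.128.0 - 122.122.191.255) does not contain 126.122.130.178
Longest matching prefix is /13 -> next hop INET-GW.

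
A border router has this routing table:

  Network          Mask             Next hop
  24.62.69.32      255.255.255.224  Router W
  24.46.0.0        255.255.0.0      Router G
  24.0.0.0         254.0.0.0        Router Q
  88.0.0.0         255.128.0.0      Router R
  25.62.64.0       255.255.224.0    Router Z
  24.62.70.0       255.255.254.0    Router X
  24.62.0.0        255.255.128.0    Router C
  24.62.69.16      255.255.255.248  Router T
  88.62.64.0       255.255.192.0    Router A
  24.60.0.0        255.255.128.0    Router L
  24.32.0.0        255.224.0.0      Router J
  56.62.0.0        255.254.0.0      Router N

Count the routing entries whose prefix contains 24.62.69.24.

3

Prefixes containing 24.62.69.24:
  24.0.0.0/7 (24.0.0.0 - 25.255.255.255)
  24.32.0.0/11 (24.32.0.0 - 24.63.255.255)
  24.62.0.0/17 (24.62.0.0 - 24.62.127.255)
Total matching entries: 3.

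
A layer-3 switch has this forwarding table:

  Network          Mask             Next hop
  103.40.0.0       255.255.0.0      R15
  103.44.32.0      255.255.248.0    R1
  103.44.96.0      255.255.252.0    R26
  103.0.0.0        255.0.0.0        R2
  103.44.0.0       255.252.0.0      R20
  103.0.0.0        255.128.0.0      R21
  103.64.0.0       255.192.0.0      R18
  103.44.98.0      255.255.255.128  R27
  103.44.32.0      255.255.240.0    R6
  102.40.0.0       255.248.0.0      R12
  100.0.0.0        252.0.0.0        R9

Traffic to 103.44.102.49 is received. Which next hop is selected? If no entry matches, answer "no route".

R20

Routes whose prefix contains 103.44.102.49:
  100.0.0.0/6 (100.0.0.0 - 103.255.255.255) -> R9
  103.0.0.0/8 (103.0.0.0 - 103.255.255.255) -> R2
  103.0.0.0/9 (103.0.0.0 - 103.127.255.255) -> R21
  103.44.0.0/14 (103.44.0.0 - 103.47.255.255) -> R20
More-specific entries that do NOT match:
  103.44.98.0/25 (103.44.98.0 - 103.44.98.127) does not contain 103.44.102.49
  103.44.96.0/22 (103.44.96.0 - 103.44.99.255) does not contain 103.44.102.49
  103.44.32.0/21 (103.44.32.0 - 103.44.39.255) does not contain 103.44.102.49
  103.44.32.0/20 (103.44.32.0 - 103.44.47.255) does not contain 103.44.102.49
  103.40.0.0/16 (103.40.0.0 - 103.40.255.255) does not contain 103.44.102.49
Longest matching prefix is /14 -> next hop R20.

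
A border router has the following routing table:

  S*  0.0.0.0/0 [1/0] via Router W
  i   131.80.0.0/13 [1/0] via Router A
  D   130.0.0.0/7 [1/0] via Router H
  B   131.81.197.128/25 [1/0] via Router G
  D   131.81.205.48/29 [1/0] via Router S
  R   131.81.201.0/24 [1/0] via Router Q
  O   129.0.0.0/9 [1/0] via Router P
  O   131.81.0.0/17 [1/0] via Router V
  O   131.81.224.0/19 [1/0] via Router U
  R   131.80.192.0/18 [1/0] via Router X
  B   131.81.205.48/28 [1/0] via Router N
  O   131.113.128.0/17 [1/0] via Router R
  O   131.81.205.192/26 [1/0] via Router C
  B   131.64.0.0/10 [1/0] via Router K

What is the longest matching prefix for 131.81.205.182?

131.80.0.0/13

Entries matching 131.81.205.182:
  0.0.0.0/0 (default, matches everything)
  130.0.0.0/7 (130.0.0.0 - 131.255.255.255)
  131.64.0.0/10 (131.64.0.0 - 131.127.255.255)
  131.80.0.0/13 (131.80.0.0 - 131.87.255.255)
Most specific is 131.80.0.0/13.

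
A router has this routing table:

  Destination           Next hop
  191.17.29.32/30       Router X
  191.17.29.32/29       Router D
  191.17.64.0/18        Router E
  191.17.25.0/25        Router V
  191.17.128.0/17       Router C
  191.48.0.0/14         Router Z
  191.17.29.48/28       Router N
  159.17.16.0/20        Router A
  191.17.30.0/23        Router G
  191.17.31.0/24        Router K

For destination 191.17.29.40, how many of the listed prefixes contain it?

No listed prefix contains 191.17.29.40.
Total matching entries: 0.

0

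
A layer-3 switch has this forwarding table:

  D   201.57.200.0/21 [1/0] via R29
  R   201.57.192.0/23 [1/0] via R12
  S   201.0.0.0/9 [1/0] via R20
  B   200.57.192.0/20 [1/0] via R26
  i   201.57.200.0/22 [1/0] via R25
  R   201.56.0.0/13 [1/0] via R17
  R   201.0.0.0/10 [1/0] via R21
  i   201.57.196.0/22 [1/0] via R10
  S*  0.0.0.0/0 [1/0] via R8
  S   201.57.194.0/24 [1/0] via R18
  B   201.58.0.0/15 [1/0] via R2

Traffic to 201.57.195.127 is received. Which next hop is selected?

Routes whose prefix contains 201.57.195.127:
  0.0.0.0/0 (default, matches everything) -> R8
  201.0.0.0/9 (201.0.0.0 - 201.127.255.255) -> R20
  201.0.0.0/10 (201.0.0.0 - 201.63.255.255) -> R21
  201.56.0.0/13 (201.56.0.0 - 201.63.255.255) -> R17
More-specific entries that do NOT match:
  201.57.194.0/24 (201.57.194.0 - 201.57.194.255) does not contain 201.57.195.127
  201.57.192.0/23 (201.57.192.0 - 201.57.193.255) does not contain 201.57.195.127
  201.57.200.0/22 (201.57.200.0 - 201.57.203.255) does not contain 201.57.195.127
  201.57.196.0/22 (201.57.196.0 - 201.57.199.255) does not contain 201.57.195.127
  201.57.200.0/21 (201.57.200.0 - 201.57.207.255) does not contain 201.57.195.127
  200.57.192.0/20 (200.57.192.0 - 200.57.207.255) does not contain 201.57.195.127
  201.58.0.0/15 (201.58.0.0 - 201.59.255.255) does not contain 201.57.195.127
Longest matching prefix is /13 -> next hop R17.

R17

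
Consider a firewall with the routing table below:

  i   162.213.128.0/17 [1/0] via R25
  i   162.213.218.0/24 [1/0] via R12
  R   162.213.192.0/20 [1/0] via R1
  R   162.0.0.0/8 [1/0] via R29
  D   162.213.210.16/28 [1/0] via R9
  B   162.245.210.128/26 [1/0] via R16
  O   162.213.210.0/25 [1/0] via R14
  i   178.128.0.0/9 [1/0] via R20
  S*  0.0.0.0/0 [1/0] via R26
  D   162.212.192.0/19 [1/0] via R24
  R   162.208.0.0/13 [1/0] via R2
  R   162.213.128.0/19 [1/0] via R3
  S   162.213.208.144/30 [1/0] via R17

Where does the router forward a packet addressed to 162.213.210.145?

Routes whose prefix contains 162.213.210.145:
  0.0.0.0/0 (default, matches everything) -> R26
  162.0.0.0/8 (162.0.0.0 - 162.255.255.255) -> R29
  162.208.0.0/13 (162.208.0.0 - 162.215.255.255) -> R2
  162.213.128.0/17 (162.213.128.0 - 162.213.255.255) -> R25
More-specific entries that do NOT match:
  162.213.208.144/30 (162.213.208.144 - 162.213.208.147) does not contain 162.213.210.145
  162.213.210.16/28 (162.213.210.16 - 162.213.210.31) does not contain 162.213.210.145
  162.245.210.128/26 (162.245.210.128 - 162.245.210.191) does not contain 162.213.210.145
  162.213.210.0/25 (162.213.210.0 - 162.213.210.127) does not contain 162.213.210.145
  162.213.218.0/24 (162.213.218.0 - 162.213.218.255) does not contain 162.213.210.145
  162.213.192.0/20 (162.213.192.0 - 162.213.207.255) does not contain 162.213.210.145
  162.212.192.0/19 (162.212.192.0 - 162.212.223.255) does not contain 162.213.210.145
  162.213.128.0/19 (162.213.128.0 - 162.213.159.255) does not contain 162.213.210.145
Longest matching prefix is /17 -> next hop R25.

R25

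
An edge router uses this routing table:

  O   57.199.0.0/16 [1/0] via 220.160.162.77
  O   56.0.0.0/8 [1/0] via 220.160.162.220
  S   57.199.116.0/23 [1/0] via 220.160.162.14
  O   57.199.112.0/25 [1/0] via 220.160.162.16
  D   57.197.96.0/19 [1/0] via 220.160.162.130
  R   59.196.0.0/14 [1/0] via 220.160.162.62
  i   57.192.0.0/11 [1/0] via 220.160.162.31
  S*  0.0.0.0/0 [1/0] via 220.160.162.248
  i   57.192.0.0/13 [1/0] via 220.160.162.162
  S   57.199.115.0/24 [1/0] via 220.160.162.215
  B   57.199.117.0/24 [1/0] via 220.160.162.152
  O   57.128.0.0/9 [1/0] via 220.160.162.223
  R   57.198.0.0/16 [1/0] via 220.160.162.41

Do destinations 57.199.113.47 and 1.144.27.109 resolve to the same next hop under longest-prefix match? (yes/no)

57.199.113.47: longest match 57.199.0.0/16 -> 220.160.162.77
1.144.27.109: longest match 0.0.0.0/0 -> 220.160.162.248

no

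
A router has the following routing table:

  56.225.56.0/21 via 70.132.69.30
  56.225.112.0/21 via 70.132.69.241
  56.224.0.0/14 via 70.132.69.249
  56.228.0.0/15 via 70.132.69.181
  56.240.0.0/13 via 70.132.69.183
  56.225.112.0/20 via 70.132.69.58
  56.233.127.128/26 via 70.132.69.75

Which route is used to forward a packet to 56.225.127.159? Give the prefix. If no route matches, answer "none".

Entries matching 56.225.127.159:
  56.224.0.0/14 (56.224.0.0 - 56.227.255.255)
  56.225.112.0/20 (56.225.112.0 - 56.225.127.255)
Most specific is 56.225.112.0/20.

56.225.112.0/20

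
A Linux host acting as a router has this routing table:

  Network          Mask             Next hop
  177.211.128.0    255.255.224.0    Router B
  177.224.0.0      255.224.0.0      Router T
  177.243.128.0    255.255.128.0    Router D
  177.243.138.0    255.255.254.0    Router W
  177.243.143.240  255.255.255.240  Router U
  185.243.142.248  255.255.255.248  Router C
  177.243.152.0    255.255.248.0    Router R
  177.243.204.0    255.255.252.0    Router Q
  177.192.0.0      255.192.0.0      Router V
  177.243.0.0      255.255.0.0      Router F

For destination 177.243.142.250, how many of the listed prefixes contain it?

Prefixes containing 177.243.142.250:
  177.192.0.0/10 (177.192.0.0 - 177.255.255.255)
  177.224.0.0/11 (177.224.0.0 - 177.255.255.255)
  177.243.0.0/16 (177.243.0.0 - 177.243.255.255)
  177.243.128.0/17 (177.243.128.0 - 177.243.255.255)
Total matching entries: 4.

4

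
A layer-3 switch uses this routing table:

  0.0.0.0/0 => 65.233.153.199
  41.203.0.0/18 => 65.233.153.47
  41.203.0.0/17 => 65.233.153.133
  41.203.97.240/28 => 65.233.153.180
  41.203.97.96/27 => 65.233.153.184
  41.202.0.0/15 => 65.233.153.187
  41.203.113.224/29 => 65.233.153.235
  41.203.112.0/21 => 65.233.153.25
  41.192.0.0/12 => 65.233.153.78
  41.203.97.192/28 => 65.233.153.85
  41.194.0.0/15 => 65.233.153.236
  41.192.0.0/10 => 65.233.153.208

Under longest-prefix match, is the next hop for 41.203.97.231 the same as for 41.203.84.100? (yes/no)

yes

41.203.97.231: longest match 41.203.0.0/17 -> 65.233.153.133
41.203.84.100: longest match 41.203.0.0/17 -> 65.233.153.133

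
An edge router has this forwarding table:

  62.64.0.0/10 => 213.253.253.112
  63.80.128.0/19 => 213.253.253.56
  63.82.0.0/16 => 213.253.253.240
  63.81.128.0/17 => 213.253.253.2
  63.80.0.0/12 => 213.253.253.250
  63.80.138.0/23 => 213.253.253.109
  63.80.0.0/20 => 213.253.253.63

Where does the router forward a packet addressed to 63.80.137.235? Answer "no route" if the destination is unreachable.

213.253.253.56

Routes whose prefix contains 63.80.137.235:
  63.80.0.0/12 (63.80.0.0 - 63.95.255.255) -> 213.253.253.250
  63.80.128.0/19 (63.80.128.0 - 63.80.159.255) -> 213.253.253.56
More-specific entries that do NOT match:
  63.80.138.0/23 (63.80.138.0 - 63.80.139.255) does not contain 63.80.137.235
  63.80.0.0/20 (63.80.0.0 - 63.80.15.255) does not contain 63.80.137.235
Longest matching prefix is /19 -> next hop 213.253.253.56.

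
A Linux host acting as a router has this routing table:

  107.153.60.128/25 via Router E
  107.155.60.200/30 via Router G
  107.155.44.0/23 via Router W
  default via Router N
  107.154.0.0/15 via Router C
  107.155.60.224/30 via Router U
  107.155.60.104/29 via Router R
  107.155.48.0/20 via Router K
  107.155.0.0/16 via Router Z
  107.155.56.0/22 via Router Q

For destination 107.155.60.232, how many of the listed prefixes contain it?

4

Prefixes containing 107.155.60.232:
  0.0.0.0/0 (default, matches everything)
  107.154.0.0/15 (107.154.0.0 - 107.155.255.255)
  107.155.0.0/16 (107.155.0.0 - 107.155.255.255)
  107.155.48.0/20 (107.155.48.0 - 107.155.63.255)
Total matching entries: 4.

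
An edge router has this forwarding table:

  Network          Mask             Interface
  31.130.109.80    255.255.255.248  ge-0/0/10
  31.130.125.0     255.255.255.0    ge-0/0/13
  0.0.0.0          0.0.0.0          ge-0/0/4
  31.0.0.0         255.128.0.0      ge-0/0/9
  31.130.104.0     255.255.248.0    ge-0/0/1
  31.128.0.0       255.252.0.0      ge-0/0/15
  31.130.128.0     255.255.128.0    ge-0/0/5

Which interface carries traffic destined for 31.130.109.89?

ge-0/0/1

Routes whose prefix contains 31.130.109.89:
  0.0.0.0/0 (default, matches everything) -> ge-0/0/4
  31.128.0.0/14 (31.128.0.0 - 31.131.255.255) -> ge-0/0/15
  31.130.104.0/21 (31.130.104.0 - 31.130.111.255) -> ge-0/0/1
More-specific entries that do NOT match:
  31.130.109.80/29 (31.130.109.80 - 31.130.109.87) does not contain 31.130.109.89
  31.130.125.0/24 (31.130.125.0 - 31.130.125.255) does not contain 31.130.109.89
Longest matching prefix is /21 -> interface ge-0/0/1.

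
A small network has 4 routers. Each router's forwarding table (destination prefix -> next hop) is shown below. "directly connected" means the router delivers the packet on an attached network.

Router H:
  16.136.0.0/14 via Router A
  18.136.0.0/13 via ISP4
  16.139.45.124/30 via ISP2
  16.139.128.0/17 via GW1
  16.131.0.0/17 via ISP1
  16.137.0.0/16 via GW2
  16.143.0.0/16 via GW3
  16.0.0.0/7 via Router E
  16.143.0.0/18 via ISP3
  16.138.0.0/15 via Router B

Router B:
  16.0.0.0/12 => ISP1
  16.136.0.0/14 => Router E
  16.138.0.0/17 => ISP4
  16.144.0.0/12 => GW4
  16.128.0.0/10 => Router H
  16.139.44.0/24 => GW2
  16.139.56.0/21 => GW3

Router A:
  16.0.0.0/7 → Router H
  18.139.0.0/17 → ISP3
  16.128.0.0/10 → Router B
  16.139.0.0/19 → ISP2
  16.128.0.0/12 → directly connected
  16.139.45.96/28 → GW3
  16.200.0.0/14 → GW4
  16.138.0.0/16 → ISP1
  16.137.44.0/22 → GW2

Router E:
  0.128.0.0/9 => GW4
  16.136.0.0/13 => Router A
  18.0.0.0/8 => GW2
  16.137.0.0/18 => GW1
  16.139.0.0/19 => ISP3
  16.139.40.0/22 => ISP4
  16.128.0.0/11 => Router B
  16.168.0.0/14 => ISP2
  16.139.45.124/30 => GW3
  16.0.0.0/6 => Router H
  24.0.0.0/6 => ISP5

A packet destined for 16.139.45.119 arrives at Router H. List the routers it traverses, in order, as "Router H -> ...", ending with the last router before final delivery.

Router H -> Router B -> Router E -> Router A

At Router H: longest match for 16.139.45.119 is 16.138.0.0/15 -> Router B
At Router B: longest match for 16.139.45.119 is 16.136.0.0/14 -> Router E
At Router E: longest match for 16.139.45.119 is 16.136.0.0/13 -> Router A
At Router A: longest match for 16.139.45.119 is 16.128.0.0/12 -> directly connected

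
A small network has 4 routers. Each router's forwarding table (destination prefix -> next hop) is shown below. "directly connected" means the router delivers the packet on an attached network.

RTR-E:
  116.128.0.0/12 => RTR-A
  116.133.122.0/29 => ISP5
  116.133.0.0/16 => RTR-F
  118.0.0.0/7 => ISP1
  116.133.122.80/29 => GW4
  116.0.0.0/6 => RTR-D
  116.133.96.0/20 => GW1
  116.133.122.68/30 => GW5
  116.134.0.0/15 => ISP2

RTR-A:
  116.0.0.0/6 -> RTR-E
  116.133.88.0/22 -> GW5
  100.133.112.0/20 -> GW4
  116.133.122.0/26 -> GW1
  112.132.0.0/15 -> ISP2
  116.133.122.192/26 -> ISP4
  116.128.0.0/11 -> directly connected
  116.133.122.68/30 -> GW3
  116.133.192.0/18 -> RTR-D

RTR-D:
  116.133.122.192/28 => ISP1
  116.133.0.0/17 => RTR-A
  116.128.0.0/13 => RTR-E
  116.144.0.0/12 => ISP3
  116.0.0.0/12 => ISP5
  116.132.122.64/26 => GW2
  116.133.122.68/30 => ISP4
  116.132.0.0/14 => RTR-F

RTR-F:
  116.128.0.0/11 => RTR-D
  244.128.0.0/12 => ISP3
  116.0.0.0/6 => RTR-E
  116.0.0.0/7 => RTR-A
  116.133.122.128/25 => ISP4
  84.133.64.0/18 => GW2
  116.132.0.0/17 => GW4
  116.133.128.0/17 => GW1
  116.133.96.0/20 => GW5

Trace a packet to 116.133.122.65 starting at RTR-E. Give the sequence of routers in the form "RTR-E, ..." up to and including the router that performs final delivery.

RTR-E, RTR-F, RTR-D, RTR-A

At RTR-E: longest match for 116.133.122.65 is 116.133.0.0/16 -> RTR-F
At RTR-F: longest match for 116.133.122.65 is 116.128.0.0/11 -> RTR-D
At RTR-D: longest match for 116.133.122.65 is 116.133.0.0/17 -> RTR-A
At RTR-A: longest match for 116.133.122.65 is 116.128.0.0/11 -> directly connected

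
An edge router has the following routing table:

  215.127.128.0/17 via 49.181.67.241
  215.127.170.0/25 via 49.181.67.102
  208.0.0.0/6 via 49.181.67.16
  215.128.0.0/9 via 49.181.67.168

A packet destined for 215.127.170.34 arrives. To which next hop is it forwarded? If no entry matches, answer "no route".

Routes whose prefix contains 215.127.170.34:
  215.127.128.0/17 (215.127.128.0 - 215.127.255.255) -> 49.181.67.241
  215.127.170.0/25 (215.127.170.0 - 215.127.170.127) -> 49.181.67.102
Longest matching prefix is /25 -> next hop 49.181.67.102.

49.181.67.102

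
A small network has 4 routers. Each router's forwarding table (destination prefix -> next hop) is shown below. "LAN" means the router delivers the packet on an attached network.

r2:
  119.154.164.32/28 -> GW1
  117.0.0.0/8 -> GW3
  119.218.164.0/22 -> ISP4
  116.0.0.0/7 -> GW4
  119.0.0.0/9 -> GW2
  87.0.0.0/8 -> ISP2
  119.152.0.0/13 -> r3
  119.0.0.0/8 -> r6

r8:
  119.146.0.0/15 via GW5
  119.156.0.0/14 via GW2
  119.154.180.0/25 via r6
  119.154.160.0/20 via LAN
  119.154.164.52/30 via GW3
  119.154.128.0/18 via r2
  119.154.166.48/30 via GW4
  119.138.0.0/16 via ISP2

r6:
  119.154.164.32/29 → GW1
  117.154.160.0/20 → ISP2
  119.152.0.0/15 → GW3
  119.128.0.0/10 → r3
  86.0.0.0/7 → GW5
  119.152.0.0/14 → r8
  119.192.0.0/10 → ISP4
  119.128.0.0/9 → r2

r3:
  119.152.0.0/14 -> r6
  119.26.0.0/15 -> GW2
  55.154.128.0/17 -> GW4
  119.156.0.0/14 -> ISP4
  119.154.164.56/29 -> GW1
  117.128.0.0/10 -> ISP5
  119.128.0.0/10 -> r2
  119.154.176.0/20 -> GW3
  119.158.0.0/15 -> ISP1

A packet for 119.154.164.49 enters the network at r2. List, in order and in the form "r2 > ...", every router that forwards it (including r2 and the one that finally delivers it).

At r2: longest match for 119.154.164.49 is 119.152.0.0/13 -> r3
At r3: longest match for 119.154.164.49 is 119.152.0.0/14 -> r6
At r6: longest match for 119.154.164.49 is 119.152.0.0/14 -> r8
At r8: longest match for 119.154.164.49 is 119.154.160.0/20 -> LAN

r2 > r3 > r6 > r8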